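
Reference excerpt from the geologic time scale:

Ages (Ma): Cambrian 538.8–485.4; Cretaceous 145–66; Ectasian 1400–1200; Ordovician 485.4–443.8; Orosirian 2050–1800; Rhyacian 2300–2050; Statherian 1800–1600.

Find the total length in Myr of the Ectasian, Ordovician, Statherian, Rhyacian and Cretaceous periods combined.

770.6 million years

Each duration: Ectasian = 200; Ordovician = 41.6; Statherian = 200; Rhyacian = 250; Cretaceous = 79.
Sum: 200 + 41.6 + 200 + 250 + 79 = 770.6 Myr.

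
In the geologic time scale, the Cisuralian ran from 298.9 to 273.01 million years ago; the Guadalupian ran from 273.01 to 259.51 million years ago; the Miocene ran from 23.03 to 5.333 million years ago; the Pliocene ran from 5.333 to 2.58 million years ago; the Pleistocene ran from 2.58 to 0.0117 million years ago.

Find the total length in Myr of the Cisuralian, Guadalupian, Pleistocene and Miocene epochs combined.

59.6553 million years

Duration is start − end for each: (298.9 − 273.01) + (273.01 − 259.51) + (2.58 − 0.0117) + (23.03 − 5.333).
That is 25.89 + 13.5 + 2.5683 + 17.697, which totals 59.6553 million years.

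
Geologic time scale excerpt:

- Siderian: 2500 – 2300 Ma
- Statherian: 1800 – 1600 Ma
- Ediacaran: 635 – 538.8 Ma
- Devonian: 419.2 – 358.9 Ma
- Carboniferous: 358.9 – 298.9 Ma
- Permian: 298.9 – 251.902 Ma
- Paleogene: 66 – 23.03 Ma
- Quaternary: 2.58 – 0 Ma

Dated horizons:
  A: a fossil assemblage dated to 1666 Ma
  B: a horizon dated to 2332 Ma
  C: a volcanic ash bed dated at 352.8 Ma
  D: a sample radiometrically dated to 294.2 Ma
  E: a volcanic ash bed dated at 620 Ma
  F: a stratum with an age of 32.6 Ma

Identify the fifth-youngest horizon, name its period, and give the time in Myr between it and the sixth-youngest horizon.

Sorted youngest-first by Ma: F (32.6), D (294.2), C (352.8), E (620), A (1666), B (2332).
The fifth youngest is A at 1666 Ma, which lies in 1800–1600 Ma: the Statherian.
The sixth youngest is B at 2332 Ma; separation = |1666 − 2332| = 666 Myr.

A, in the Statherian; 666 million years to B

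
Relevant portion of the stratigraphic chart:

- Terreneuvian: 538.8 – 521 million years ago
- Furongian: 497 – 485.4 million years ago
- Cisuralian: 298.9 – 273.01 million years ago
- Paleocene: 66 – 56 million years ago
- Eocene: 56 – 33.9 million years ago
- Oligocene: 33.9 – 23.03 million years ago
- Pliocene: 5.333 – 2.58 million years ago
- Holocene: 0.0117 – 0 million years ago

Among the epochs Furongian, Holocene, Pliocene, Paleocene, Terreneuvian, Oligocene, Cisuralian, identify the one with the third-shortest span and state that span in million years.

Paleocene, 10 million years

Durations: Furongian 11.6; Holocene 0.0117; Pliocene 2.753; Paleocene 10; Terreneuvian 17.8; Oligocene 10.87; Cisuralian 25.89 Myr.
Sorted shortest-first: Holocene (0.0117), Pliocene (2.753), Paleocene (10), Oligocene (10.87), Furongian (11.6), Terreneuvian (17.8), Cisuralian (25.89).
The third shortest is Paleocene at 10 Myr.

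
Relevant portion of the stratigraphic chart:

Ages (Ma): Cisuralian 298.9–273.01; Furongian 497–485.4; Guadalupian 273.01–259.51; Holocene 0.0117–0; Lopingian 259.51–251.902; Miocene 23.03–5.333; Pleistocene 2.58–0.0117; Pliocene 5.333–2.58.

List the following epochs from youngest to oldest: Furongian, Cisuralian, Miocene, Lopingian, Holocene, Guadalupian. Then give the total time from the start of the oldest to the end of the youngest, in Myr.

Holocene, Miocene, Lopingian, Guadalupian, Cisuralian, Furongian; total span 497 Myr

From the excerpt: Furongian 497–485.4; Cisuralian 298.9–273.01; Miocene 23.03–5.333; Lopingian 259.51–251.902; Holocene 0.0117–0; Guadalupian 273.01–259.51 (Ma).
Larger Ma is earlier, so the oldest is Furongian and the youngest is Holocene; youngest to oldest: Holocene, Miocene, Lopingian, Guadalupian, Cisuralian, Furongian.
Oldest start 497 minus youngest end 0 gives 497 Myr overall.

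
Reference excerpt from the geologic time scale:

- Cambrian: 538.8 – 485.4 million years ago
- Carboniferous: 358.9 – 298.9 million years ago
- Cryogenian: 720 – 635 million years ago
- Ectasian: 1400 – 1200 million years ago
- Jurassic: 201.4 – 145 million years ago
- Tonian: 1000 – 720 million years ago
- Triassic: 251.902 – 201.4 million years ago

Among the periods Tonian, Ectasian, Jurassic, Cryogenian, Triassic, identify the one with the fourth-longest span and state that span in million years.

Durations: Tonian 280; Ectasian 200; Jurassic 56.4; Cryogenian 85; Triassic 50.502 Myr.
Sorted longest-first: Tonian (280), Ectasian (200), Cryogenian (85), Jurassic (56.4), Triassic (50.502).
The fourth longest is Jurassic at 56.4 Myr.

Jurassic, 56.4 million years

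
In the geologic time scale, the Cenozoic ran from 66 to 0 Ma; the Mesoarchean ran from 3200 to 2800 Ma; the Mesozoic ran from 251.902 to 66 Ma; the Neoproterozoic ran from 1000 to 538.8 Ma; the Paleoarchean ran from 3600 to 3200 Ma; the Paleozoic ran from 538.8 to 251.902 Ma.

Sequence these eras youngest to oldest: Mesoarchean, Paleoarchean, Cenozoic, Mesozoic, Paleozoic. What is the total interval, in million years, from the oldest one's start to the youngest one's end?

Start ages (Ma): Paleoarchean 3600, Mesoarchean 3200, Paleozoic 538.8, Mesozoic 251.902, Cenozoic 66.
Ordered youngest to oldest: Cenozoic, Mesozoic, Paleozoic, Mesoarchean, Paleoarchean.
Span = 3600 − 0 = 3600 Myr.

Cenozoic → Mesozoic → Paleozoic → Mesoarchean → Paleoarchean; total span 3600 Myr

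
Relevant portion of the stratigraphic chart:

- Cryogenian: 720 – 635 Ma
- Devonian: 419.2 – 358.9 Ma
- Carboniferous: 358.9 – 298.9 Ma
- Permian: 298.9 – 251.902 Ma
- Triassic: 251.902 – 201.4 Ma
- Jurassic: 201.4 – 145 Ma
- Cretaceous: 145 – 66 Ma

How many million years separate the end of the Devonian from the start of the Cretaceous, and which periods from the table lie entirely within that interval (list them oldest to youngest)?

213.9 million years; Carboniferous, Permian, Triassic, Jurassic

End of Devonian = 358.9 Ma; start of Cretaceous = 145 Ma.
Gap = 358.9 − 145 = 213.9 Myr.
Periods wholly inside 358.9–145 Ma: Carboniferous (358.9–298.9), Permian (298.9–251.902), Triassic (251.902–201.4), Jurassic (201.4–145).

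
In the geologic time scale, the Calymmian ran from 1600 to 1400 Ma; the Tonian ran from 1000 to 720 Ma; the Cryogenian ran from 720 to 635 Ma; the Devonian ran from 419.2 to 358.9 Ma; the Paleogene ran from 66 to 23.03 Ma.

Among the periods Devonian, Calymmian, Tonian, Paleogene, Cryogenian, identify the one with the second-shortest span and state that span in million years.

Start − end for each: Devonian 419.2 − 358.9 = 60.3; Calymmian 1600 − 1400 = 200; Tonian 1000 − 720 = 280; Paleogene 66 − 23.03 = 42.97; Cryogenian 720 − 635 = 85.
Ranking these from shortest: Paleogene < Devonian < Cryogenian < Calymmian < Tonian.
Position 2 in that ranking is Devonian, which lasted 60.3 Myr.

Devonian, 60.3 million years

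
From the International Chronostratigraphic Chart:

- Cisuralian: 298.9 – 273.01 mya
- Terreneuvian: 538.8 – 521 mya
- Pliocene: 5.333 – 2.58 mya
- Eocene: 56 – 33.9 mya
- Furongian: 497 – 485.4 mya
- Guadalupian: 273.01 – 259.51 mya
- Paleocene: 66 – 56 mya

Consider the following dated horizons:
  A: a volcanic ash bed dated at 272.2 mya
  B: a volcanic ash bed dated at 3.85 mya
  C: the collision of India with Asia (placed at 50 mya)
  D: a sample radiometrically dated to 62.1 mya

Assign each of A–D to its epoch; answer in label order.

A — Guadalupian; B — Pliocene; C — Eocene; D — Paleocene

A: 272.2 Ma lies in 273.01–259.51 Ma, so Guadalupian.
B: 3.85 Ma lies in 5.333–2.58 Ma, so Pliocene.
C: 50 Ma lies in 56–33.9 Ma, so Eocene.
D: 62.1 Ma lies in 66–56 Ma, so Paleocene.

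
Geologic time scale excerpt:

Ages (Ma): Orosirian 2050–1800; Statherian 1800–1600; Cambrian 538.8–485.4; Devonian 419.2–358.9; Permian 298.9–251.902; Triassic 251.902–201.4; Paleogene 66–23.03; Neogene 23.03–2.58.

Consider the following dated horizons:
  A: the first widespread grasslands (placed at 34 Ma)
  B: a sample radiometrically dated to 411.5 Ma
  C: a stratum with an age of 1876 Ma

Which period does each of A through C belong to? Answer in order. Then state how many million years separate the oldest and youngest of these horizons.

A — Paleogene; B — Devonian; C — Orosirian; span 1842 million years

Match each age against the start–end ranges in the excerpt: A = 34 Ma → Paleogene (66–23.03); B = 411.5 Ma → Devonian (419.2–358.9); C = 1876 Ma → Orosirian (2050–1800).
The largest age is 1876 Ma and the smallest is 34 Ma; their difference is 1842 Myr.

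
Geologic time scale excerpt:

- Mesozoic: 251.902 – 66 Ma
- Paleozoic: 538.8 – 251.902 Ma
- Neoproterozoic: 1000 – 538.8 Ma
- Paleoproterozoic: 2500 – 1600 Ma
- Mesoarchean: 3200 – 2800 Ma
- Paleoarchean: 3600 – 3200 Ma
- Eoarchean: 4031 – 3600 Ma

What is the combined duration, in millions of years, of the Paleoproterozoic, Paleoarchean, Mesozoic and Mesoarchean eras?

Each duration: Paleoproterozoic = 900; Paleoarchean = 400; Mesozoic = 185.902; Mesoarchean = 400.
Sum: 900 + 400 + 185.902 + 400 = 1885.902 Myr.

1885.902 million years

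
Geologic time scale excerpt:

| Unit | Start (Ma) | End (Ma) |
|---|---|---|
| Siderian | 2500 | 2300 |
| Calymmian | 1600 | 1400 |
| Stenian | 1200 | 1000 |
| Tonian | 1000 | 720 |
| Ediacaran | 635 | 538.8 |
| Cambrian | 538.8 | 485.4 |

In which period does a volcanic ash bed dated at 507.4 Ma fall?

Cambrian

507.4 Ma lies between 538.8 and 485.4 Ma, so it falls in the Cambrian.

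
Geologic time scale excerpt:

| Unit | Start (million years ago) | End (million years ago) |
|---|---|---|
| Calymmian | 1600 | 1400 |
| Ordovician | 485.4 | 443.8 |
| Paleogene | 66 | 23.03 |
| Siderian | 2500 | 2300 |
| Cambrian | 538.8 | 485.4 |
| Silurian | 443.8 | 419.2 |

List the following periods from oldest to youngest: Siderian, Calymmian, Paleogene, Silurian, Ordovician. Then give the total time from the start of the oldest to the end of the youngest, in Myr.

Siderian → Calymmian → Ordovician → Silurian → Paleogene; total span 2476.97 Myr

Start ages (Ma): Siderian 2500, Calymmian 1600, Ordovician 485.4, Silurian 443.8, Paleogene 66.
Ordered oldest to youngest: Siderian, Calymmian, Ordovician, Silurian, Paleogene.
Span = 2500 − 23.03 = 2476.97 Myr.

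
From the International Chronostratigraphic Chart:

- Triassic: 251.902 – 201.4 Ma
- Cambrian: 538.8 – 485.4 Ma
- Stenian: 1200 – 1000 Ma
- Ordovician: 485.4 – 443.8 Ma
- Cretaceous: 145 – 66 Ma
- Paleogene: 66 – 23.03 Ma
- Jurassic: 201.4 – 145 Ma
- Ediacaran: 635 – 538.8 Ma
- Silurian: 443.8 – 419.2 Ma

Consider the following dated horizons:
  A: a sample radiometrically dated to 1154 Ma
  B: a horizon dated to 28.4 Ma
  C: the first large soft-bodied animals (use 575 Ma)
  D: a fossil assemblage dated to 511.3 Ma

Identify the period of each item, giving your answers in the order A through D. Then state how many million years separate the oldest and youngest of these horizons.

A — Stenian; B — Paleogene; C — Ediacaran; D — Cambrian; span 1125.6 million years

A: 1154 Ma lies in 1200–1000 Ma, so Stenian.
B: 28.4 Ma lies in 66–23.03 Ma, so Paleogene.
C: 575 Ma lies in 635–538.8 Ma, so Ediacaran.
D: 511.3 Ma lies in 538.8–485.4 Ma, so Cambrian.
Oldest = 1154 Ma, youngest = 28.4 Ma → span 1125.6 Myr.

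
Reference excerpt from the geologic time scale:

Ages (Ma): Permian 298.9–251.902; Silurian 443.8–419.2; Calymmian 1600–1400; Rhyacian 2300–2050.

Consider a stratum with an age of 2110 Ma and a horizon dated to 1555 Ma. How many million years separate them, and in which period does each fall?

Elapsed time: 2110 − 1555 = 555 Myr.
2110 Ma lies within 2300–2050 Ma: Rhyacian.
1555 Ma lies within 1600–1400 Ma: Calymmian.

555 million years apart; the first in the Rhyacian, the second in the Calymmian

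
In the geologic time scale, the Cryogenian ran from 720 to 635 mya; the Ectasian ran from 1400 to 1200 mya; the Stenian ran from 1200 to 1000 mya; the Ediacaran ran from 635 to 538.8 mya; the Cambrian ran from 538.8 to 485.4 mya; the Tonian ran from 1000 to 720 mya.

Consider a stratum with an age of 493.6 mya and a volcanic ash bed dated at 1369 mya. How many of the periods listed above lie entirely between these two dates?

4

1369 Ma sits inside the Ectasian (1400–1200) and 493.6 Ma inside the Cambrian (538.8–485.4); neither of those is wholly between the two dates.
The listed periods lying completely between them are Stenian, Tonian, Cryogenian, Ediacaran — 4 in all.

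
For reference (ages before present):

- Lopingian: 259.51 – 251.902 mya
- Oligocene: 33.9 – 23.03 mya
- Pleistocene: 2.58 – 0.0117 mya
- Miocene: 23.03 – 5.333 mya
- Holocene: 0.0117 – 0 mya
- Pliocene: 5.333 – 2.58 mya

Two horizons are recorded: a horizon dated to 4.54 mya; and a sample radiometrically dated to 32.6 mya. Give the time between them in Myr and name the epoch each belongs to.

28.06 million years apart; the first in the Pliocene, the second in the Oligocene

Elapsed time: 32.6 − 4.54 = 28.06 Myr.
4.54 Ma lies within 5.333–2.58 Ma: Pliocene.
32.6 Ma lies within 33.9–23.03 Ma: Oligocene.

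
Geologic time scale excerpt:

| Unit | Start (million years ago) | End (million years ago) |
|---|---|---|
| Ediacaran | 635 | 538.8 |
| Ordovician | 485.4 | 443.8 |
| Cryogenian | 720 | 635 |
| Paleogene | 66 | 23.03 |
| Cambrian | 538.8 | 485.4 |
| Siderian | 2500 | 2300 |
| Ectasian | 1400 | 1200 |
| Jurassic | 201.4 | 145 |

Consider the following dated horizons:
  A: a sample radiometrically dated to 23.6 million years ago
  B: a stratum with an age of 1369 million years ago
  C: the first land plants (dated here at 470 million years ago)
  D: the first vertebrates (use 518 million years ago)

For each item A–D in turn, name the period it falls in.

Match each age against the start–end ranges in the excerpt: A = 23.6 Ma → Paleogene (66–23.03); B = 1369 Ma → Ectasian (1400–1200); C = 470 Ma → Ordovician (485.4–443.8); D = 518 Ma → Cambrian (538.8–485.4).

A — Paleogene; B — Ectasian; C — Ordovician; D — Cambrian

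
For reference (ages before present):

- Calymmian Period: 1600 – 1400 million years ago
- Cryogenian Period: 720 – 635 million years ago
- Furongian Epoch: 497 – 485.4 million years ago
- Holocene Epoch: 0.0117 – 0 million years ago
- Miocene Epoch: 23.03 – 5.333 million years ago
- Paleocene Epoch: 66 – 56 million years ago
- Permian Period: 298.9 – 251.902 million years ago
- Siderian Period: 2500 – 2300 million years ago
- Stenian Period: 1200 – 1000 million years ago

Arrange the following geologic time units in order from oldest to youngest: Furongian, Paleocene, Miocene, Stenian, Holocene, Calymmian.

Calymmian, then Stenian, then Furongian, then Paleocene, then Miocene, then Holocene

The oldest of these is Calymmian (starts 1600 Ma) and the youngest is Holocene (ends 0 Ma).
In between, by decreasing start age: Stenian (1200), Furongian (497), Paleocene (66), Miocene (23.03).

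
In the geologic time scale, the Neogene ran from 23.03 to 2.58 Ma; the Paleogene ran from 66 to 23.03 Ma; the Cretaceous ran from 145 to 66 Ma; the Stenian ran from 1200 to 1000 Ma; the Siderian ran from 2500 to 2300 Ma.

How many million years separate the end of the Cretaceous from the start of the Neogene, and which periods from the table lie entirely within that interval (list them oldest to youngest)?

End of Cretaceous = 66 Ma; start of Neogene = 23.03 Ma.
Gap = 66 − 23.03 = 42.97 Myr.
Periods wholly inside 66–23.03 Ma: Paleogene (66–23.03).

42.97 million years; Paleogene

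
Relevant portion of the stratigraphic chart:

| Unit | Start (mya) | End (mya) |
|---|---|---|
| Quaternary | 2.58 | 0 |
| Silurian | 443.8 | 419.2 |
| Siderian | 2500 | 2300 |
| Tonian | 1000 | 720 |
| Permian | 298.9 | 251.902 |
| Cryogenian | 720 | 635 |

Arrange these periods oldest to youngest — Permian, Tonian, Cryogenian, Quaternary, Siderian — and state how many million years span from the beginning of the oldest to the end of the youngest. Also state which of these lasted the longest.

Siderian → Tonian → Cryogenian → Permian → Quaternary; total span 2500 Myr; longest is Tonian

From the excerpt: Permian 298.9–251.902; Tonian 1000–720; Cryogenian 720–635; Quaternary 2.58–0; Siderian 2500–2300 (Ma).
Larger Ma is earlier, so the oldest is Siderian and the youngest is Quaternary; oldest to youngest: Siderian, Tonian, Cryogenian, Permian, Quaternary.
Oldest start 2500 minus youngest end 0 gives 2500 Myr overall.
Individual lengths (start − end): Permian 46.998; Siderian 200; Quaternary 2.58; Cryogenian 85; Tonian 280. The largest is Tonian at 280 Myr.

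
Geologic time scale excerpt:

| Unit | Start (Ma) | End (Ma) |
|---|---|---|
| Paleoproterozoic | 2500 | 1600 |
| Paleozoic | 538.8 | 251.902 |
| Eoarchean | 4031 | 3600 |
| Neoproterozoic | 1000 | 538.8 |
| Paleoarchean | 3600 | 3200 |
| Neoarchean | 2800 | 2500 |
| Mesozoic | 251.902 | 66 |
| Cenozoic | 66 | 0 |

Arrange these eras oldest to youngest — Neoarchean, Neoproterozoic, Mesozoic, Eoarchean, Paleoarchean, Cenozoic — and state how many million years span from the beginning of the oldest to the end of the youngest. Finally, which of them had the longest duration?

Start ages (Ma): Eoarchean 4031, Paleoarchean 3600, Neoarchean 2800, Neoproterozoic 1000, Mesozoic 251.902, Cenozoic 66.
Ordered oldest to youngest: Eoarchean, Paleoarchean, Neoarchean, Neoproterozoic, Mesozoic, Cenozoic.
Span = 4031 − 0 = 4031 Myr.
Durations: Neoproterozoic 461.2, Cenozoic 66, Eoarchean 431, Paleoarchean 400, Mesozoic 185.902, Neoarchean 300 → longest is Neoproterozoic (461.2 Myr).

Eoarchean → Paleoarchean → Neoarchean → Neoproterozoic → Mesozoic → Cenozoic; total span 4031 Myr; longest is Neoproterozoic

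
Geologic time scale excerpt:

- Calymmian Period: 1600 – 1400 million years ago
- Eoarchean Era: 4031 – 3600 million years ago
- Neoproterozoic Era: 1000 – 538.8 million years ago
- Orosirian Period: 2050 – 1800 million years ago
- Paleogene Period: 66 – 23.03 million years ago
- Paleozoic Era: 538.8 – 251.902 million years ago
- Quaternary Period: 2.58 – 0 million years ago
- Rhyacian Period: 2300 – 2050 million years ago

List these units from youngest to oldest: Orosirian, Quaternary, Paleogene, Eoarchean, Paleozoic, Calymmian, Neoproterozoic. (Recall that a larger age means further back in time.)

Quaternary, then Paleogene, then Paleozoic, then Neoproterozoic, then Calymmian, then Orosirian, then Eoarchean

Read off each span (Ma): Orosirian 2050–1800; Quaternary 2.58–0; Paleogene 66–23.03; Eoarchean 4031–3600; Paleozoic 538.8–251.902; Calymmian 1600–1400; Neoproterozoic 1000–538.8.
Larger Ma is older, so oldest→youngest is Eoarchean, Orosirian, Calymmian, Neoproterozoic, Paleozoic, Paleogene, Quaternary; reverse it for youngest→oldest.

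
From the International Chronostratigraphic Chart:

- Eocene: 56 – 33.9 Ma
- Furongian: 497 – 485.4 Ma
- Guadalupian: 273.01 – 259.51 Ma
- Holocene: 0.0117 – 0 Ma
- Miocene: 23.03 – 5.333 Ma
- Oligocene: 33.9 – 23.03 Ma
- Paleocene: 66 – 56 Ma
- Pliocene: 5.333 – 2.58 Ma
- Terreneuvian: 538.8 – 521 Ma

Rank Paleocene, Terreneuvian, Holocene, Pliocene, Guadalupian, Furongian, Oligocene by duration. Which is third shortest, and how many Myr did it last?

Durations: Paleocene 10; Terreneuvian 17.8; Holocene 0.0117; Pliocene 2.753; Guadalupian 13.5; Furongian 11.6; Oligocene 10.87 Myr.
Sorted shortest-first: Holocene (0.0117), Pliocene (2.753), Paleocene (10), Oligocene (10.87), Furongian (11.6), Guadalupian (13.5), Terreneuvian (17.8).
The third shortest is Paleocene at 10 Myr.

Paleocene, 10 million years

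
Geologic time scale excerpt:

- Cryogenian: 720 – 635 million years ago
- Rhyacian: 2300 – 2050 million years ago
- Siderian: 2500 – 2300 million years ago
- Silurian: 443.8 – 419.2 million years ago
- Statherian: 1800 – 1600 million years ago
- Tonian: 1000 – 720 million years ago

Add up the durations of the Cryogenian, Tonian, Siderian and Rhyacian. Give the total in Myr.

815 million years

Each duration: Cryogenian = 85; Tonian = 280; Siderian = 200; Rhyacian = 250.
Sum: 85 + 280 + 200 + 250 = 815 Myr.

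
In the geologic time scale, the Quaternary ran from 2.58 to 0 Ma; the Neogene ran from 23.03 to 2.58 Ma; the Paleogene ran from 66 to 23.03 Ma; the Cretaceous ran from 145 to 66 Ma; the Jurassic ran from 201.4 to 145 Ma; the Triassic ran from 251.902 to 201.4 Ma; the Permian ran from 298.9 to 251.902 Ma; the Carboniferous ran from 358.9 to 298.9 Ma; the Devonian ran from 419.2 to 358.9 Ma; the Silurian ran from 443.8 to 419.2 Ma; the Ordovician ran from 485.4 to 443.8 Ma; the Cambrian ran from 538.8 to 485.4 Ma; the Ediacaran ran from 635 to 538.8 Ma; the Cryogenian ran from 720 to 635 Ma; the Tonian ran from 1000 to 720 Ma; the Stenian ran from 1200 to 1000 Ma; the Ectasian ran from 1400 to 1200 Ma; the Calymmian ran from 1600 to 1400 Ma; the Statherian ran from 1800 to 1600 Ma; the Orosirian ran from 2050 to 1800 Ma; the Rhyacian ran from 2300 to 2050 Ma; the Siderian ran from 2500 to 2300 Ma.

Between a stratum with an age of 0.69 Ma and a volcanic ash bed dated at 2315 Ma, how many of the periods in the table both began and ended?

20

The older date is 2315 Ma and the younger is 0.69 Ma.
Periods with start < 2315 and end > 0.69 Ma: Rhyacian (2300–2050), Orosirian (2050–1800), Statherian (1800–1600), Calymmian (1600–1400), Ectasian (1400–1200), Stenian (1200–1000), Tonian (1000–720), Cryogenian (720–635), Ediacaran (635–538.8), Cambrian (538.8–485.4), Ordovician (485.4–443.8), Silurian (443.8–419.2), Devonian (419.2–358.9), Carboniferous (358.9–298.9), Permian (298.9–251.902), Triassic (251.902–201.4), Jurassic (201.4–145), Cretaceous (145–66), Paleogene (66–23.03), Neogene (23.03–2.58).
That is 20 complete periods.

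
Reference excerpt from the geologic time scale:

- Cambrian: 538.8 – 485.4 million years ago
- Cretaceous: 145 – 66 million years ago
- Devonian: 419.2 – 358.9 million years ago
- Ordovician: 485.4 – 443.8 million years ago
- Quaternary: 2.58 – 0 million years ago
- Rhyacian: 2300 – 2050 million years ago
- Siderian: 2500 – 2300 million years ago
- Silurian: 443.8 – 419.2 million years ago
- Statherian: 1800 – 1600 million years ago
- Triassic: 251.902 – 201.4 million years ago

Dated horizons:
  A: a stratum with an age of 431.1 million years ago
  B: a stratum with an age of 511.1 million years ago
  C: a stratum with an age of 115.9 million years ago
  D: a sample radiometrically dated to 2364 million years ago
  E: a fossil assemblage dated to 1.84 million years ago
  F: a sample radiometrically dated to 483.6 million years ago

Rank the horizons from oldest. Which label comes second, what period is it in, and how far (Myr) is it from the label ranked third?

B, in the Cambrian; 27.5 million years to F

Sorted oldest-first by Ma: D (2364), B (511.1), F (483.6), A (431.1), C (115.9), E (1.84).
The second oldest is B at 511.1 Ma, which lies in 538.8–485.4 Ma: the Cambrian.
The third oldest is F at 483.6 Ma; separation = |511.1 − 483.6| = 27.5 Myr.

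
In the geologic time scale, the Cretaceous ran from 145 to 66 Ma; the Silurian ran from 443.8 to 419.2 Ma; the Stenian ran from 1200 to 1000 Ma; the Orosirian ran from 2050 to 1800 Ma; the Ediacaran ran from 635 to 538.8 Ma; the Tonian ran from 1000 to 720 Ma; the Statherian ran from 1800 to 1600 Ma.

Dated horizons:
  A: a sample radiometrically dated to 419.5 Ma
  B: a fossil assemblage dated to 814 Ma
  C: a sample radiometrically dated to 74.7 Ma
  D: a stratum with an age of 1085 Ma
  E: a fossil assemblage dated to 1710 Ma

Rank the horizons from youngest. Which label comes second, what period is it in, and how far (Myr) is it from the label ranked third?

A, in the Silurian; 394.5 million years to B

Smaller Ma means younger, so youngest first: C 74.7 < A 419.5 < B 814 < D 1085 < E 1710.
Counting 2 along gives A (419.5 Ma); the excerpt puts that inside the Silurian, 443.8–419.2 Ma.
Next in line is B (814 Ma), and 814 − 419.5 = 394.5 Myr.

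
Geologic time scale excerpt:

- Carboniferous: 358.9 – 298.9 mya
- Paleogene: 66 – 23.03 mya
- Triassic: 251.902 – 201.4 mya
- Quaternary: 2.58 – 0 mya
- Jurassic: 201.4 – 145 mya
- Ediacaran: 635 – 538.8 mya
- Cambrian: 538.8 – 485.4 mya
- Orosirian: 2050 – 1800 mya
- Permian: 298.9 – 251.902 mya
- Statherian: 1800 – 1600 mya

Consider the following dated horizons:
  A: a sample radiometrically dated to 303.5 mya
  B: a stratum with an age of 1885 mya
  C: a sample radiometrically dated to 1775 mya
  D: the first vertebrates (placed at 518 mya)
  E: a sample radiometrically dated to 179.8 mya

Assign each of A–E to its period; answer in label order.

A — Carboniferous; B — Orosirian; C — Statherian; D — Cambrian; E — Jurassic

Match each age against the start–end ranges in the excerpt: A = 303.5 Ma → Carboniferous (358.9–298.9); B = 1885 Ma → Orosirian (2050–1800); C = 1775 Ma → Statherian (1800–1600); D = 518 Ma → Cambrian (538.8–485.4); E = 179.8 Ma → Jurassic (201.4–145).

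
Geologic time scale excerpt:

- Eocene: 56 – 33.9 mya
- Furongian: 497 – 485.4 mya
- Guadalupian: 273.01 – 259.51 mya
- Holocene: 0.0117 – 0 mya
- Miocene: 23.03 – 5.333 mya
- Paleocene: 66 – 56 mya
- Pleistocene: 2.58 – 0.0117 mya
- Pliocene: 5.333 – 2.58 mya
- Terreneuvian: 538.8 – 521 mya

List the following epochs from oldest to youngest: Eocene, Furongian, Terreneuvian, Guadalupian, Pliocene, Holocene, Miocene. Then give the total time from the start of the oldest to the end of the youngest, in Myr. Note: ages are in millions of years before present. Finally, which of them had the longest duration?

Start ages (Ma): Terreneuvian 538.8, Furongian 497, Guadalupian 273.01, Eocene 56, Miocene 23.03, Pliocene 5.333, Holocene 0.0117.
Ordered oldest to youngest: Terreneuvian, Furongian, Guadalupian, Eocene, Miocene, Pliocene, Holocene.
Span = 538.8 − 0 = 538.8 Myr.
Durations: Miocene 17.697, Pliocene 2.753, Terreneuvian 17.8, Furongian 11.6, Guadalupian 13.5, Holocene 0.0117, Eocene 22.1 → longest is Eocene (22.1 Myr).

Terreneuvian → Furongian → Guadalupian → Eocene → Miocene → Pliocene → Holocene; total span 538.8 Myr; longest is Eocene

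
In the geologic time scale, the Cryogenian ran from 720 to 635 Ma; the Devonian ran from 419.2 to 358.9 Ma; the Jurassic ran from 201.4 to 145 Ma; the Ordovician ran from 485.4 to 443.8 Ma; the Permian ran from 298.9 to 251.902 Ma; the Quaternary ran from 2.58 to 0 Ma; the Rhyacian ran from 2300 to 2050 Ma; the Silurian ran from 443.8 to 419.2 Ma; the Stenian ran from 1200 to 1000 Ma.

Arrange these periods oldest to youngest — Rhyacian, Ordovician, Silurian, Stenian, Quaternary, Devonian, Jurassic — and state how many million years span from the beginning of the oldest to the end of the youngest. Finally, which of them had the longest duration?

Start ages (Ma): Rhyacian 2300, Stenian 1200, Ordovician 485.4, Silurian 443.8, Devonian 419.2, Jurassic 201.4, Quaternary 2.58.
Ordered oldest to youngest: Rhyacian, Stenian, Ordovician, Silurian, Devonian, Jurassic, Quaternary.
Span = 2300 − 0 = 2300 Myr.
Durations: Ordovician 41.6, Jurassic 56.4, Rhyacian 250, Silurian 24.6, Devonian 60.3, Quaternary 2.58, Stenian 200 → longest is Rhyacian (250 Myr).

Rhyacian → Stenian → Ordovician → Silurian → Devonian → Jurassic → Quaternary; total span 2300 Myr; longest is Rhyacian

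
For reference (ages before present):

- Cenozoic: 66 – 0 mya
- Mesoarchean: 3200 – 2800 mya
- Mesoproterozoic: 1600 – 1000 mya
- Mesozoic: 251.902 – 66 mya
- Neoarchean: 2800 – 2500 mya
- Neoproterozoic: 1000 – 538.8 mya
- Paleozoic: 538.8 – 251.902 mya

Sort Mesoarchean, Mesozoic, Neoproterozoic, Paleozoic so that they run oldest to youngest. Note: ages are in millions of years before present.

The oldest of these is Mesoarchean (starts 3200 Ma) and the youngest is Mesozoic (ends 66 Ma).
In between, by decreasing start age: Neoproterozoic (1000), Paleozoic (538.8).

Mesoarchean, Neoproterozoic, Paleozoic, Mesozoic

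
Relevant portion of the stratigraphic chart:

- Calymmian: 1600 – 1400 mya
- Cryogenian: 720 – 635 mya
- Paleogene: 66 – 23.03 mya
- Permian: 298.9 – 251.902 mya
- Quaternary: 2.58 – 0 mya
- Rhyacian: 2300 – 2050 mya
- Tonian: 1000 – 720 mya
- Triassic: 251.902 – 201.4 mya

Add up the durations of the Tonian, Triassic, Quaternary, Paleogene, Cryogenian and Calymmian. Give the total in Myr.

Duration is start − end for each: (1000 − 720) + (251.902 − 201.4) + (2.58 − 0) + (66 − 23.03) + (720 − 635) + (1600 − 1400).
That is 280 + 50.502 + 2.58 + 42.97 + 85 + 200, which totals 661.052 million years.

661.052 million years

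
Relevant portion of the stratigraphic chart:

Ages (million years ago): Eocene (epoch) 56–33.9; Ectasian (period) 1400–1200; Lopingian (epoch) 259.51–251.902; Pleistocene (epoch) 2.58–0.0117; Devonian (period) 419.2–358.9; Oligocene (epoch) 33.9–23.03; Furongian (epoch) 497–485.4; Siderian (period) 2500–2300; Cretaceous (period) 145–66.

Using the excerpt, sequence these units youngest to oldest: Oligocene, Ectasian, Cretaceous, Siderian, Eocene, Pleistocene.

Read off each span (Ma): Oligocene 33.9–23.03; Ectasian 1400–1200; Cretaceous 145–66; Siderian 2500–2300; Eocene 56–33.9; Pleistocene 2.58–0.0117.
Larger Ma is older, so oldest→youngest is Siderian, Ectasian, Cretaceous, Eocene, Oligocene, Pleistocene; reverse it for youngest→oldest.

Pleistocene, Oligocene, Eocene, Cretaceous, Ectasian, Siderian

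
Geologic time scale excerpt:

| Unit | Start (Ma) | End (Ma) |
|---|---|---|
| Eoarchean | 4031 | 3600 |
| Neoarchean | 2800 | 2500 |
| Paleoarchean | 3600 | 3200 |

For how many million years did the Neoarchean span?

300 million years

2800 − 2500 = 300 million years.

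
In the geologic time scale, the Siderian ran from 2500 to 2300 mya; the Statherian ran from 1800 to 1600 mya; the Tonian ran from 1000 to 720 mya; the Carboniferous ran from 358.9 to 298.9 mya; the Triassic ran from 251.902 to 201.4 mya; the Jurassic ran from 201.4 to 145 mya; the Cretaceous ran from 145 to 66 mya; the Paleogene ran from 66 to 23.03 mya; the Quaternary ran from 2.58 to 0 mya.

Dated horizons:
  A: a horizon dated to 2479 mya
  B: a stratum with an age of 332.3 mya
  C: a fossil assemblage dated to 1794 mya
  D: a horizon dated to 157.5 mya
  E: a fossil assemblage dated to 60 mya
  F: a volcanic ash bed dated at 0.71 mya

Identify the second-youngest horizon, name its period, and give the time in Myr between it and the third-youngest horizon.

Smaller Ma means younger, so youngest first: F 0.71 < E 60 < D 157.5 < B 332.3 < C 1794 < A 2479.
Counting 2 along gives E (60 Ma); the excerpt puts that inside the Paleogene, 66–23.03 Ma.
Next in line is D (157.5 Ma), and 157.5 − 60 = 97.5 Myr.

E, in the Paleogene; 97.5 million years to D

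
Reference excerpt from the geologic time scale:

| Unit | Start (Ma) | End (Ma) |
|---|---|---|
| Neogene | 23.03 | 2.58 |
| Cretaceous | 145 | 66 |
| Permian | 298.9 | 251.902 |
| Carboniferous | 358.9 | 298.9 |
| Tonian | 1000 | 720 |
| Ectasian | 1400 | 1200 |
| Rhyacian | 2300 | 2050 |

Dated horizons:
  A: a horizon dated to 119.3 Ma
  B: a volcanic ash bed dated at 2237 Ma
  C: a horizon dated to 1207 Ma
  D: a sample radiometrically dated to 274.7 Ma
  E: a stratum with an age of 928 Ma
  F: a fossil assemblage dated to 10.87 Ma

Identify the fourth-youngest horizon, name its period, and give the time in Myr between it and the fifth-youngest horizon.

Smaller Ma means younger, so youngest first: F 10.87 < A 119.3 < D 274.7 < E 928 < C 1207 < B 2237.
Counting 4 along gives E (928 Ma); the excerpt puts that inside the Tonian, 1000–720 Ma.
Next in line is C (1207 Ma), and 1207 − 928 = 279 Myr.

E, in the Tonian; 279 million years to C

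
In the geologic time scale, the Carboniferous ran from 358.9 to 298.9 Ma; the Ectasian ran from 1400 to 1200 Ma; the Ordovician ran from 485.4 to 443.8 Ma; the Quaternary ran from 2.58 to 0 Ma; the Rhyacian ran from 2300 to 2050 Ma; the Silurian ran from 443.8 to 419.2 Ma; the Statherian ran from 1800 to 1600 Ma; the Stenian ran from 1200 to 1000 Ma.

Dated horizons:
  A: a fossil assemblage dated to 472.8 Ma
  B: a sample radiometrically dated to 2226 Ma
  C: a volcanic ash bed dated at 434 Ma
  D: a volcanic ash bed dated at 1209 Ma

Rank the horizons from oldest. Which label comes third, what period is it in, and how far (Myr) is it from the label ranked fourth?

A, in the Ordovician; 38.8 million years to C

Larger Ma means older, so oldest first: B 2226 > D 1209 > A 472.8 > C 434.
Counting 3 along gives A (472.8 Ma); the excerpt puts that inside the Ordovician, 485.4–443.8 Ma.
Next in line is C (434 Ma), and 472.8 − 434 = 38.8 Myr.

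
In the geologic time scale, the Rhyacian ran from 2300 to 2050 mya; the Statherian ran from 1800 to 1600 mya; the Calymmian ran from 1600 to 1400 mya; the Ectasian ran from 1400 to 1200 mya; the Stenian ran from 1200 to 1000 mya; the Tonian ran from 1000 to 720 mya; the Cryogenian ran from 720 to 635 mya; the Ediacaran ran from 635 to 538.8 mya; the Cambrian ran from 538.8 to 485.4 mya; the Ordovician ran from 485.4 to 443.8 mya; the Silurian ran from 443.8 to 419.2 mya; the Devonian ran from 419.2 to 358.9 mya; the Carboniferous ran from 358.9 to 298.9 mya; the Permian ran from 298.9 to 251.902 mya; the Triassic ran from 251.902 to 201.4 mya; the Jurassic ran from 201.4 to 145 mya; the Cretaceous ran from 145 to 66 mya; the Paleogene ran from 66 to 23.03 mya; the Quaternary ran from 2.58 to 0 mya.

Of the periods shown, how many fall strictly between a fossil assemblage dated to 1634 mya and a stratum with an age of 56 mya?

The older date is 1634 Ma and the younger is 56 Ma.
Periods with start < 1634 and end > 56 Ma: Calymmian (1600–1400), Ectasian (1400–1200), Stenian (1200–1000), Tonian (1000–720), Cryogenian (720–635), Ediacaran (635–538.8), Cambrian (538.8–485.4), Ordovician (485.4–443.8), Silurian (443.8–419.2), Devonian (419.2–358.9), Carboniferous (358.9–298.9), Permian (298.9–251.902), Triassic (251.902–201.4), Jurassic (201.4–145), Cretaceous (145–66).
That is 15 complete periods.

15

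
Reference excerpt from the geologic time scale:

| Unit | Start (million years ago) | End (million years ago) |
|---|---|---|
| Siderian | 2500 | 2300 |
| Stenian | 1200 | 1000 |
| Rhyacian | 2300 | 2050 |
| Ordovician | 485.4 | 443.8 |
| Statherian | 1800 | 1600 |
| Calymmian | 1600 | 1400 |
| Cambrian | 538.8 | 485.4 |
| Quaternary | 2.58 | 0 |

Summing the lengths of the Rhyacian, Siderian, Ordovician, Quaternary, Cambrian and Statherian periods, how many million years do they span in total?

747.58 million years

Duration is start − end for each: (2300 − 2050) + (2500 − 2300) + (485.4 − 443.8) + (2.58 − 0) + (538.8 − 485.4) + (1800 − 1600).
That is 250 + 200 + 41.6 + 2.58 + 53.4 + 200, which totals 747.58 million years.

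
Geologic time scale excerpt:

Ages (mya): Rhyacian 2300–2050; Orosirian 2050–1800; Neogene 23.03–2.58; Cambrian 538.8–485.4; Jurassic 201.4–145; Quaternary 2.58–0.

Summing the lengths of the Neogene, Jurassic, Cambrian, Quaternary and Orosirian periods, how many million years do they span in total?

382.83 million years

Each duration: Neogene = 20.45; Jurassic = 56.4; Cambrian = 53.4; Quaternary = 2.58; Orosirian = 250.
Sum: 20.45 + 56.4 + 53.4 + 2.58 + 250 = 382.83 Myr.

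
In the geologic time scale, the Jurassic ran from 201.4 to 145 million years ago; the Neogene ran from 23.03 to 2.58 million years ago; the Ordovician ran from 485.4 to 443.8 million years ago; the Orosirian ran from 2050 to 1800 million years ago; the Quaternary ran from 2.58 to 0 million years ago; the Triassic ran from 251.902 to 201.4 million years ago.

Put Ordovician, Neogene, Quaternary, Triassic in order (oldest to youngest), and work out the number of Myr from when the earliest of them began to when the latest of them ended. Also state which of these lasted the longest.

Ordovician, Triassic, Neogene, Quaternary; total span 485.4 Myr; longest is Triassic

Start ages (Ma): Ordovician 485.4, Triassic 251.902, Neogene 23.03, Quaternary 2.58.
Ordered oldest to youngest: Ordovician, Triassic, Neogene, Quaternary.
Span = 485.4 − 0 = 485.4 Myr.
Durations: Neogene 20.45, Triassic 50.502, Quaternary 2.58, Ordovician 41.6 → longest is Triassic (50.502 Myr).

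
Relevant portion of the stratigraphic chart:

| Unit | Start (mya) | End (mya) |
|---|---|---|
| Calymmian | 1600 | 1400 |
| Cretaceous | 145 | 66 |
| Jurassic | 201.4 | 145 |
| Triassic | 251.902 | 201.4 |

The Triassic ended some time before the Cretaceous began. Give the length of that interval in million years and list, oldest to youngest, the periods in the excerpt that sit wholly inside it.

The Triassic closes at 201.4 Ma and the Cretaceous opens at 145 Ma, so the interval is 201.4 − 145 = 56.4 Myr.
A period fits inside if it starts at or after 201.4 Ma and ends at or before 145 Ma; oldest first that gives Jurassic.

56.4 million years; Jurassic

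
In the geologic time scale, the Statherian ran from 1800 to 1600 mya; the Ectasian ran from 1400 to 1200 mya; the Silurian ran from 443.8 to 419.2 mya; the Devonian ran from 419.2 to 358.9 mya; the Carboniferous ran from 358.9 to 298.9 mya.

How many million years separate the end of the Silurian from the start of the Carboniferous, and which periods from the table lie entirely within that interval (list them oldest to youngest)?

60.3 million years; Devonian

End of Silurian = 419.2 Ma; start of Carboniferous = 358.9 Ma.
Gap = 419.2 − 358.9 = 60.3 Myr.
Periods wholly inside 419.2–358.9 Ma: Devonian (419.2–358.9).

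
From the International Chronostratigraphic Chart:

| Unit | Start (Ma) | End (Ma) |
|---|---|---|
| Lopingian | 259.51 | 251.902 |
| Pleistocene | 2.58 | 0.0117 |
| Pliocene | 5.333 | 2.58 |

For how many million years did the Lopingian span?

259.51 − 251.902 = 7.608 million years.

7.608 million years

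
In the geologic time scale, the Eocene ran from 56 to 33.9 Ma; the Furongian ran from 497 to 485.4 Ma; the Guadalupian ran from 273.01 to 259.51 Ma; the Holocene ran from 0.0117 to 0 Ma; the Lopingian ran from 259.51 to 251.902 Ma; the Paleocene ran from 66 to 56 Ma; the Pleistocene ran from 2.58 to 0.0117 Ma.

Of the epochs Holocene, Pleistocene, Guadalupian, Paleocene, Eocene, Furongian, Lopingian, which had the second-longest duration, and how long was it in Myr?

Guadalupian, 13.5 million years

Durations: Holocene 0.0117; Pleistocene 2.5683; Guadalupian 13.5; Paleocene 10; Eocene 22.1; Furongian 11.6; Lopingian 7.608 Myr.
Sorted longest-first: Eocene (22.1), Guadalupian (13.5), Furongian (11.6), Paleocene (10), Lopingian (7.608), Pleistocene (2.5683), Holocene (0.0117).
The second longest is Guadalupian at 13.5 Myr.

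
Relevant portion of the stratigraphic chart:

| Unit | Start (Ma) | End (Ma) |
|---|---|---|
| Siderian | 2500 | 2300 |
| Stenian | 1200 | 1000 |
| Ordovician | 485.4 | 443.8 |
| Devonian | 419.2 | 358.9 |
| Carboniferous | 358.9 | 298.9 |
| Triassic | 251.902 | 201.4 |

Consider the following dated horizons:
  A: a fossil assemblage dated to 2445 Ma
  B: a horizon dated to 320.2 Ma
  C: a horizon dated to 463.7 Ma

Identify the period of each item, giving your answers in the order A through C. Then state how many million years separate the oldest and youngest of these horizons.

A — Siderian; B — Carboniferous; C — Ordovician; span 2124.8 million years

A: 2445 Ma lies in 2500–2300 Ma, so Siderian.
B: 320.2 Ma lies in 358.9–298.9 Ma, so Carboniferous.
C: 463.7 Ma lies in 485.4–443.8 Ma, so Ordovician.
Oldest = 2445 Ma, youngest = 320.2 Ma → span 2124.8 Myr.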